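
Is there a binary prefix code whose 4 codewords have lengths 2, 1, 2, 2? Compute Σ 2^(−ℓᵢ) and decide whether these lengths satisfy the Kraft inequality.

With common denominator 2^2 = 4: Σ 2^(−ℓᵢ) = 1/4 + 2/4 + 1/4 + 1/4 = 5/4 = 1.25.
Kraft's inequality requires Σ ≤ 1; here Σ = 1.25 > 1, so no such prefix code exists.

1.25; no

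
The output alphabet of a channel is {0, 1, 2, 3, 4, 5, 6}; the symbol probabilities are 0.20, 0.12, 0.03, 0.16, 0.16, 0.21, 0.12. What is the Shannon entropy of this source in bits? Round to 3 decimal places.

H = −Σ pᵢ log₂ pᵢ.
−0.20·log₂(0.20) = 0.4644
−0.12·log₂(0.12) = 0.3671
−0.03·log₂(0.03) = 0.1518
−0.16·log₂(0.16) = 0.4230
−0.16·log₂(0.16) = 0.4230
−0.21·log₂(0.21) = 0.4728
−0.12·log₂(0.12) = 0.3671
Sum ≈ 2.6691 → 2.669 bits.

2.669 bits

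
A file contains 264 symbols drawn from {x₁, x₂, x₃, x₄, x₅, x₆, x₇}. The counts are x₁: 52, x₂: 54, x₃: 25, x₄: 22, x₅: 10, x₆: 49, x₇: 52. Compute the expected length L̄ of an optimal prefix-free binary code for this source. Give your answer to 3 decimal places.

Probabilities are the counts divided by 264.
Repeatedly combine the two least-probable nodes; the expected code length is the sum of the merged weights.
merge 5/132 + 1/12 → 4/33
merge 25/264 + 4/33 → 19/88
merge 49/264 + 13/66 → 101/264
merge 13/66 + 9/44 → 53/132
merge 19/88 + 101/264 → 79/132
merge 53/132 + 79/132 → 1
L = 4/33 + 19/88 + 101/264 + 53/132 + 79/132 + 1 = 359/132 ≈ 2.720 bits/symbol.

2.720 bits/symbol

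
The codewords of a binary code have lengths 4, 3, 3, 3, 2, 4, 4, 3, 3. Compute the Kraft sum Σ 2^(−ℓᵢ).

With common denominator 2^4 = 16: Σ 2^(−ℓᵢ) = 1/16 + 2/16 + 2/16 + 2/16 + 4/16 + 1/16 + 1/16 + 2/16 + 2/16 = 17/16 = 1.0625.

1.0625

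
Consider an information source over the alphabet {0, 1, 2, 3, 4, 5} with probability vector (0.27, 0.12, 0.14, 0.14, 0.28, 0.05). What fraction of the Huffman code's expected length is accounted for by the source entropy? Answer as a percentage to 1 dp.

98.0%

Entropy H = −Σ p log₂ p ≈ 2.4016 bits.
Huffman merges: 1/20+3/25→17/100; 7/50+7/50→7/25; 17/100+27/100→11/25; 7/25+7/25→14/25; 11/25+14/25→1. L = 49/20 ≈ 2.4500.
Efficiency = H/L = 2.4016/2.4500 = 98.0%.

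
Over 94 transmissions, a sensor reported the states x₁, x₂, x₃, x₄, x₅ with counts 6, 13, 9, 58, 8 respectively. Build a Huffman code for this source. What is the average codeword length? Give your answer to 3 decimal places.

Probabilities are the counts divided by 94.
Repeatedly combine the two least-probable nodes; the expected code length is the sum of the merged weights.
merge 3/47 + 4/47 → 7/47
merge 9/94 + 13/94 → 11/47
merge 7/47 + 11/47 → 18/47
merge 18/47 + 29/47 → 1
L = 7/47 + 11/47 + 18/47 + 1 = 83/47 ≈ 1.766 bits/symbol.

1.766 bits/symbol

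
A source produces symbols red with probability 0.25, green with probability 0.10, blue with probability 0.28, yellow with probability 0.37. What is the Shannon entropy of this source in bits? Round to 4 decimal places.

H = −Σ pᵢ log₂ pᵢ.
−0.25·log₂(0.25) = 0.5000
−0.10·log₂(0.10) = 0.3322
−0.28·log₂(0.28) = 0.5142
−0.37·log₂(0.37) = 0.5307
Sum ≈ 1.8771 → 1.8771 bits.

1.8771 bits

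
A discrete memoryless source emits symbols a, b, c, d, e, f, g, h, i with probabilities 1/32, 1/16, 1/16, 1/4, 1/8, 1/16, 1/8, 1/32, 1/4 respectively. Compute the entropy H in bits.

2.8125 bits

Each probability is a power of 1/2, so log₂(1/p) is an integer.
H = Σ p·log₂(1/p) = 1/32·5 + 1/16·4 + 1/16·4 + 1/4·2 + 1/8·3 + 1/16·4 + 1/8·3 + 1/32·5 + 1/4·2 = 2.8125 bits.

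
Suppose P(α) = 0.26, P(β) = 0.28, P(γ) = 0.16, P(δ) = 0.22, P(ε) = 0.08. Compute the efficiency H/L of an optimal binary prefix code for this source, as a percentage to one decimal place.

Entropy H = −Σ p log₂ p ≈ 2.2146 bits.
Huffman merges: 2/25+4/25→6/25; 11/50+6/25→23/50; 13/50+7/25→27/50; 23/50+27/50→1. L = 56/25 ≈ 2.2400.
Efficiency = H/L = 2.2146/2.2400 = 98.9%.

98.9%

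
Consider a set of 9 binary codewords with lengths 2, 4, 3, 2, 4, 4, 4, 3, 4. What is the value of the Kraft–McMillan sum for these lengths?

1.0625

With common denominator 2^4 = 16: Σ 2^(−ℓᵢ) = 4/16 + 1/16 + 2/16 + 4/16 + 1/16 + 1/16 + 1/16 + 2/16 + 1/16 = 17/16 = 1.0625.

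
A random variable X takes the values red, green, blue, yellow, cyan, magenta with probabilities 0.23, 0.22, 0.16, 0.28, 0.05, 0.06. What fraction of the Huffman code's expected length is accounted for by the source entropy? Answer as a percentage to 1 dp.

99.4%

Entropy H = −Σ p log₂ p ≈ 2.3651 bits.
Huffman merges: 1/20+3/50→11/100; 11/100+4/25→27/100; 11/50+23/100→9/20; 27/100+7/25→11/20; 9/20+11/20→1. L = 119/50 ≈ 2.3800.
Efficiency = H/L = 2.3651/2.3800 = 99.4%.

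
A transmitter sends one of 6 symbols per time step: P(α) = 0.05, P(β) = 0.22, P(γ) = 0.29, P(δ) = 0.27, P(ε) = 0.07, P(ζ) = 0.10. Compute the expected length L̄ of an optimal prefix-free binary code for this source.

2.34 bits/symbol

Repeatedly combine the two least-probable nodes; the expected code length is the sum of the merged weights.
merge 1/20 + 7/100 → 3/25
merge 1/10 + 3/25 → 11/50
merge 11/50 + 11/50 → 11/25
merge 27/100 + 29/100 → 14/25
merge 11/25 + 14/25 → 1
L = 3/25 + 11/50 + 11/25 + 14/25 + 1 = 117/50 = 2.34 bits/symbol.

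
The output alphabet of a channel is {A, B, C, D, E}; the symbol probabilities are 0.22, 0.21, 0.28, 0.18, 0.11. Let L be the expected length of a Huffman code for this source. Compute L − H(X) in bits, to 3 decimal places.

0.027 bits

Entropy H = −Σ p log₂ p ≈ 2.2632 bits.
Huffman merges: 11/100+9/50→29/100; 21/100+11/50→43/100; 7/25+29/100→57/100; 43/100+57/100→1. L = 229/100 ≈ 2.2900.
L − H = 2.2900 − 2.2632 = 0.027 bits.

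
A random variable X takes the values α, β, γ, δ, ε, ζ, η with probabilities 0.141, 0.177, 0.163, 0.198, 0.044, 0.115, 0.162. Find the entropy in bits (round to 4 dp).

2.7124 bits

H = −Σ pᵢ log₂ pᵢ.
−0.141·log₂(0.141) = 0.3985
−0.177·log₂(0.177) = 0.4422
−0.163·log₂(0.163) = 0.4266
−0.198·log₂(0.198) = 0.4626
−0.044·log₂(0.044) = 0.1983
−0.115·log₂(0.115) = 0.3588
−0.162·log₂(0.162) = 0.4254
Sum ≈ 2.7124 → 2.7124 bits.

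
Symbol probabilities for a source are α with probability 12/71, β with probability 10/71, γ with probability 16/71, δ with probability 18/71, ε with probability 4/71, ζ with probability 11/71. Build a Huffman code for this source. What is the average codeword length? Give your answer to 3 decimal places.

Repeatedly combine the two least-probable nodes; the expected code length is the sum of the merged weights.
merge 4/71 + 10/71 → 14/71
merge 11/71 + 12/71 → 23/71
merge 14/71 + 16/71 → 30/71
merge 18/71 + 23/71 → 41/71
merge 30/71 + 41/71 → 1
L = 14/71 + 23/71 + 30/71 + 41/71 + 1 = 179/71 ≈ 2.521 bits/symbol.

2.521 bits/symbol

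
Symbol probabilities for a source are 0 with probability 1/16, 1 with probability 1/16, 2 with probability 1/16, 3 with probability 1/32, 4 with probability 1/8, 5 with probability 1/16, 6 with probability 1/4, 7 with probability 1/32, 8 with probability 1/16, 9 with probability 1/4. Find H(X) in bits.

2.9375 bits

Each probability is a power of 1/2, so log₂(1/p) is an integer.
H = Σ p·log₂(1/p) = 1/16·4 + 1/16·4 + 1/16·4 + 1/32·5 + 1/8·3 + 1/16·4 + 1/4·2 + 1/32·5 + 1/16·4 + 1/4·2 = 2.9375 bits.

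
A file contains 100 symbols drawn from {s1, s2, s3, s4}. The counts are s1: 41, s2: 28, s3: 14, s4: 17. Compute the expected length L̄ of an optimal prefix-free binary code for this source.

Probabilities are the counts divided by 100.
Repeatedly combine the two least-probable nodes; the expected code length is the sum of the merged weights.
merge 7/50 + 17/100 → 31/100
merge 7/25 + 31/100 → 59/100
merge 41/100 + 59/100 → 1
L = 31/100 + 59/100 + 1 = 19/10 = 1.9 bits/symbol.

1.9 bits/symbol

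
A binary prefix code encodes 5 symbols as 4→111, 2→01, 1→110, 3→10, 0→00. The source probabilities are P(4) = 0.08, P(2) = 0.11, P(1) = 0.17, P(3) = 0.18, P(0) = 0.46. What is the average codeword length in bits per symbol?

L̄ = Σ pᵢ·ℓᵢ = 0.08·3 + 0.11·2 + 0.17·3 + 0.18·2 + 0.46·2 = 2.25 bits/symbol.

2.25 bits/symbol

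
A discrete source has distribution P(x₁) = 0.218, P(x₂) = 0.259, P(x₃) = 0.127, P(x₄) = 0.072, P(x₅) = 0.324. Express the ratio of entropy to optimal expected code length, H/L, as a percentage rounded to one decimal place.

98.3%

Entropy H = −Σ p log₂ p ≈ 2.1621 bits.
Huffman merges: 9/125+127/1000→199/1000; 199/1000+109/500→417/1000; 259/1000+81/250→583/1000; 417/1000+583/1000→1. L = 2199/1000 ≈ 2.1990.
Efficiency = H/L = 2.1621/2.1990 = 98.3%.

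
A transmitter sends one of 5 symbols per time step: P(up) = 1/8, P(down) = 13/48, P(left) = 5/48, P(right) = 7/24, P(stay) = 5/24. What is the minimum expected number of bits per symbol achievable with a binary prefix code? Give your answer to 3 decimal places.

Repeatedly combine the two least-probable nodes; the expected code length is the sum of the merged weights.
merge 5/48 + 1/8 → 11/48
merge 5/24 + 11/48 → 7/16
merge 13/48 + 7/24 → 9/16
merge 7/16 + 9/16 → 1
L = 11/48 + 7/16 + 9/16 + 1 = 107/48 ≈ 2.229 bits/symbol.

2.229 bits/symbol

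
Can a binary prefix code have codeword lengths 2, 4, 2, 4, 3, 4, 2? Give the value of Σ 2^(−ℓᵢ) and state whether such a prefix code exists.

With common denominator 2^4 = 16: Σ 2^(−ℓᵢ) = 4/16 + 1/16 + 4/16 + 1/16 + 2/16 + 1/16 + 4/16 = 17/16 = 1.0625.
Kraft's inequality requires Σ ≤ 1; here Σ = 1.0625 > 1, so no such prefix code exists.

1.0625; no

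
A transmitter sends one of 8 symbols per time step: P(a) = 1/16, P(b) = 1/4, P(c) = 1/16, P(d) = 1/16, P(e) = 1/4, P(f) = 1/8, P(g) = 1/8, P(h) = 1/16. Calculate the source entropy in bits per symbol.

Each probability is a power of 1/2, so log₂(1/p) is an integer.
H = Σ p·log₂(1/p) = 1/16·4 + 1/4·2 + 1/16·4 + 1/16·4 + 1/4·2 + 1/8·3 + 1/8·3 + 1/16·4 = 2.75 bits.

2.75 bits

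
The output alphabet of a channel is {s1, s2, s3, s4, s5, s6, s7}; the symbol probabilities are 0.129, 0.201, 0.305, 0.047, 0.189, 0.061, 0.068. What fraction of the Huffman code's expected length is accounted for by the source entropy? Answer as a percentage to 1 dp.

98.1%

Entropy H = −Σ p log₂ p ≈ 2.5404 bits.
Huffman merges: 47/1000+61/1000→27/250; 17/250+27/250→22/125; 129/1000+22/125→61/200; 189/1000+201/1000→39/100; 61/200+61/200→61/100; 39/100+61/100→1. L = 2589/1000 ≈ 2.5890.
Efficiency = H/L = 2.5404/2.5890 = 98.1%.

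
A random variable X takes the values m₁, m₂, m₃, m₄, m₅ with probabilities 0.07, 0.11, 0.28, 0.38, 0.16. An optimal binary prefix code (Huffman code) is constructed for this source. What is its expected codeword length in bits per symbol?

Repeatedly combine the two least-probable nodes; the expected code length is the sum of the merged weights.
merge 7/100 + 11/100 → 9/50
merge 4/25 + 9/50 → 17/50
merge 7/25 + 17/50 → 31/50
merge 19/50 + 31/50 → 1
L = 9/50 + 17/50 + 31/50 + 1 = 107/50 = 2.14 bits/symbol.

2.14 bits/symbol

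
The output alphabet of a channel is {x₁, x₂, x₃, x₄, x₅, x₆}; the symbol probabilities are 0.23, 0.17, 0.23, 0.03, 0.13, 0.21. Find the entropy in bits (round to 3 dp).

2.417 bits

H = −Σ pᵢ log₂ pᵢ.
−0.23·log₂(0.23) = 0.4877
−0.17·log₂(0.17) = 0.4346
−0.23·log₂(0.23) = 0.4877
−0.03·log₂(0.03) = 0.1518
−0.13·log₂(0.13) = 0.3826
−0.21·log₂(0.21) = 0.4728
Sum ≈ 2.4172 → 2.417 bits.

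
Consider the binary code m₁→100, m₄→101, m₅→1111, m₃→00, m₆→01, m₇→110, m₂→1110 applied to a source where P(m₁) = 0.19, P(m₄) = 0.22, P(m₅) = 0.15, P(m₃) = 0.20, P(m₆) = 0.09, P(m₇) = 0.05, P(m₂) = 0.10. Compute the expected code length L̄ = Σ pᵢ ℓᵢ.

2.96 bits/symbol

L̄ = Σ pᵢ·ℓᵢ = 0.19·3 + 0.22·3 + 0.15·4 + 0.20·2 + 0.09·2 + 0.05·3 + 0.10·4 = 2.96 bits/symbol.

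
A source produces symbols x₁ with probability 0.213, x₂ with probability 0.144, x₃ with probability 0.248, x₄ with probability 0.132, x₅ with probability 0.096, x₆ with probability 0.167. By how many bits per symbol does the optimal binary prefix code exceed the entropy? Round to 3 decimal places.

Entropy H = −Σ p log₂ p ≈ 2.5181 bits.
Huffman merges: 12/125+33/250→57/250; 18/125+167/1000→311/1000; 213/1000+57/250→441/1000; 31/125+311/1000→559/1000; 441/1000+559/1000→1. L = 2539/1000 ≈ 2.5390.
L − H = 2.5390 − 2.5181 = 0.021 bits.

0.021 bits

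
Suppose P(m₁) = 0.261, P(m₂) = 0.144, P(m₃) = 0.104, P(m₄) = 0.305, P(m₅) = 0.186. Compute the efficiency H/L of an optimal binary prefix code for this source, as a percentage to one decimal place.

Entropy H = −Σ p log₂ p ≈ 2.2218 bits.
Huffman merges: 13/125+18/125→31/125; 93/500+31/125→217/500; 261/1000+61/200→283/500; 217/500+283/500→1. L = 281/125 ≈ 2.2480.
Efficiency = H/L = 2.2218/2.2480 = 98.8%.

98.8%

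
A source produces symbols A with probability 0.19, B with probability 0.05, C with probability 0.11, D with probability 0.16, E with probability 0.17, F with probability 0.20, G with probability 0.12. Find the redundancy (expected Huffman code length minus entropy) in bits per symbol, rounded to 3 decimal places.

0.059 bits

Entropy H = −Σ p log₂ p ≈ 2.7107 bits.
Huffman merges: 1/20+11/100→4/25; 3/25+4/25→7/25; 4/25+17/100→33/100; 19/100+1/5→39/100; 7/25+33/100→61/100; 39/100+61/100→1. L = 277/100 ≈ 2.7700.
L − H = 2.7700 − 2.7107 = 0.059 bits.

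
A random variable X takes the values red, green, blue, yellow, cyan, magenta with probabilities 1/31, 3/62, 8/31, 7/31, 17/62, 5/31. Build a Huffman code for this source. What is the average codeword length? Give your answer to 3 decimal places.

2.323 bits/symbol

Repeatedly combine the two least-probable nodes; the expected code length is the sum of the merged weights.
merge 1/31 + 3/62 → 5/62
merge 5/62 + 5/31 → 15/62
merge 7/31 + 15/62 → 29/62
merge 8/31 + 17/62 → 33/62
merge 29/62 + 33/62 → 1
L = 5/62 + 15/62 + 29/62 + 33/62 + 1 = 72/31 ≈ 2.323 bits/symbol.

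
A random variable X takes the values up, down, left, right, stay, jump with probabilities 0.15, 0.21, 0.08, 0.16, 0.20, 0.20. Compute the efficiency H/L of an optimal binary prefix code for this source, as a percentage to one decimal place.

97.6%

Entropy H = −Σ p log₂ p ≈ 2.5267 bits.
Huffman merges: 2/25+3/20→23/100; 4/25+1/5→9/25; 1/5+21/100→41/100; 23/100+9/25→59/100; 41/100+59/100→1. L = 259/100 ≈ 2.5900.
Efficiency = H/L = 2.5267/2.5900 = 97.6%.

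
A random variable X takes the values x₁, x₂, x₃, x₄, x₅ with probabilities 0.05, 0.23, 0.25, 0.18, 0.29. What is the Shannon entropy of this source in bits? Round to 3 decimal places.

2.167 bits

H = −Σ pᵢ log₂ pᵢ.
−0.05·log₂(0.05) = 0.2161
−0.23·log₂(0.23) = 0.4877
−0.25·log₂(0.25) = 0.5000
−0.18·log₂(0.18) = 0.4453
−0.29·log₂(0.29) = 0.5179
Sum ≈ 2.1670 → 2.167 bits.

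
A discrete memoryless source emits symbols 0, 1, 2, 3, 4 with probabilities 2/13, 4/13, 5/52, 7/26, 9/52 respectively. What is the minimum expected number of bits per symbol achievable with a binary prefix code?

Repeatedly combine the two least-probable nodes; the expected code length is the sum of the merged weights.
merge 5/52 + 2/13 → 1/4
merge 9/52 + 1/4 → 11/26
merge 7/26 + 4/13 → 15/26
merge 11/26 + 15/26 → 1
L = 1/4 + 11/26 + 15/26 + 1 = 9/4 = 2.25 bits/symbol.

2.25 bits/symbol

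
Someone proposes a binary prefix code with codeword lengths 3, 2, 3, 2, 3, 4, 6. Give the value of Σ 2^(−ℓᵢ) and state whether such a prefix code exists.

0.953125; yes

With common denominator 2^6 = 64: Σ 2^(−ℓᵢ) = 8/64 + 16/64 + 8/64 + 16/64 + 8/64 + 4/64 + 1/64 = 61/64 = 0.953125.
Kraft's inequality requires Σ ≤ 1; here Σ = 0.953125 ≤ 1, so such a prefix code exists.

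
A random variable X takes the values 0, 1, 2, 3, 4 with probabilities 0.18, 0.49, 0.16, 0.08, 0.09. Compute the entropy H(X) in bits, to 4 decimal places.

H = −Σ pᵢ log₂ pᵢ.
−0.18·log₂(0.18) = 0.4453
−0.49·log₂(0.49) = 0.5043
−0.16·log₂(0.16) = 0.4230
−0.08·log₂(0.08) = 0.2915
−0.09·log₂(0.09) = 0.3127
Sum ≈ 1.9768 → 1.9768 bits.

1.9768 bits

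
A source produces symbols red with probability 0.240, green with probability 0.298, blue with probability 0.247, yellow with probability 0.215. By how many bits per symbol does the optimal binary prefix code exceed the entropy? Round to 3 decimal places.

Entropy H = −Σ p log₂ p ≈ 1.9897 bits.
Huffman merges: 43/200+6/25→91/200; 247/1000+149/500→109/200; 91/200+109/200→1. L = 2 ≈ 2.0000.
L − H = 2.0000 − 1.9897 = 0.010 bits.

0.010 bits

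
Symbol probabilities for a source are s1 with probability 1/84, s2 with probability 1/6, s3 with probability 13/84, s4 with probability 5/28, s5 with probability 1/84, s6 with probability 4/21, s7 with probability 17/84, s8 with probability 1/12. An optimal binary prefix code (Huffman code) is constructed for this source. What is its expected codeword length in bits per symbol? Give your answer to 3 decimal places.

2.738 bits/symbol

Repeatedly combine the two least-probable nodes; the expected code length is the sum of the merged weights.
merge 1/84 + 1/84 → 1/42
merge 1/42 + 1/12 → 3/28
merge 3/28 + 13/84 → 11/42
merge 1/6 + 5/28 → 29/84
merge 4/21 + 17/84 → 11/28
merge 11/42 + 29/84 → 17/28
merge 11/28 + 17/28 → 1
L = 1/42 + 3/28 + 11/42 + 29/84 + 11/28 + 17/28 + 1 = 115/42 ≈ 2.738 bits/symbol.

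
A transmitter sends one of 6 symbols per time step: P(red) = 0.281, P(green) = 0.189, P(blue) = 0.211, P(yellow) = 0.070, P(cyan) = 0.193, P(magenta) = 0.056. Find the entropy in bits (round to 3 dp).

2.402 bits

H = −Σ pᵢ log₂ pᵢ.
−0.281·log₂(0.281) = 0.5146
−0.189·log₂(0.189) = 0.4543
−0.211·log₂(0.211) = 0.4736
−0.070·log₂(0.070) = 0.2686
−0.193·log₂(0.193) = 0.4581
−0.056·log₂(0.056) = 0.2329
Sum ≈ 2.4020 → 2.402 bits.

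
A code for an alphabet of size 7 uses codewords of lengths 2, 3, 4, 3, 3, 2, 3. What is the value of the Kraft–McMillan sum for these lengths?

With common denominator 2^4 = 16: Σ 2^(−ℓᵢ) = 4/16 + 2/16 + 1/16 + 2/16 + 2/16 + 4/16 + 2/16 = 17/16 = 1.0625.

1.0625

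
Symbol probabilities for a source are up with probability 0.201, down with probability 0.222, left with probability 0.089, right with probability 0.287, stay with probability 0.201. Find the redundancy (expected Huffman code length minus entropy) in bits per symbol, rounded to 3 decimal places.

Entropy H = −Σ p log₂ p ≈ 2.2400 bits.
Huffman merges: 89/1000+201/1000→29/100; 201/1000+111/500→423/1000; 287/1000+29/100→577/1000; 423/1000+577/1000→1. L = 229/100 ≈ 2.2900.
L − H = 2.2900 − 2.2400 = 0.050 bits.

0.050 bits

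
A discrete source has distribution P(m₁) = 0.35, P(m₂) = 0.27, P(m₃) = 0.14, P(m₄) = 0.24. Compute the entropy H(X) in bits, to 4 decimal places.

H = −Σ pᵢ log₂ pᵢ.
−0.35·log₂(0.35) = 0.5301
−0.27·log₂(0.27) = 0.5100
−0.14·log₂(0.14) = 0.3971
−0.24·log₂(0.24) = 0.4941
Sum ≈ 1.9314 → 1.9314 bits.

1.9314 bits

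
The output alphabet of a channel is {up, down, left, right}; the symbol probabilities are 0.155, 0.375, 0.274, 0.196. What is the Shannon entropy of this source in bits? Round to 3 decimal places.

1.920 bits

H = −Σ pᵢ log₂ pᵢ.
−0.155·log₂(0.155) = 0.4169
−0.375·log₂(0.375) = 0.5306
−0.274·log₂(0.274) = 0.5118
−0.196·log₂(0.196) = 0.4608
Sum ≈ 1.9201 → 1.920 bits.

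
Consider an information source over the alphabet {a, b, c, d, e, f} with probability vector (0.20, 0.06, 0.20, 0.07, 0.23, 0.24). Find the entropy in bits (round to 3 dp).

2.423 bits

H = −Σ pᵢ log₂ pᵢ.
−0.20·log₂(0.20) = 0.4644
−0.06·log₂(0.06) = 0.2435
−0.20·log₂(0.20) = 0.4644
−0.07·log₂(0.07) = 0.2686
−0.23·log₂(0.23) = 0.4877
−0.24·log₂(0.24) = 0.4941
Sum ≈ 2.4227 → 2.423 bits.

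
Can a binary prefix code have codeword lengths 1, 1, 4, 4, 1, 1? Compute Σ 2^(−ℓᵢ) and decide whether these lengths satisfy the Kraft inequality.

2.125; no

With common denominator 2^4 = 16: Σ 2^(−ℓᵢ) = 8/16 + 8/16 + 1/16 + 1/16 + 8/16 + 8/16 = 34/16 = 2.125.
Kraft's inequality requires Σ ≤ 1; here Σ = 2.125 > 1, so no such prefix code exists.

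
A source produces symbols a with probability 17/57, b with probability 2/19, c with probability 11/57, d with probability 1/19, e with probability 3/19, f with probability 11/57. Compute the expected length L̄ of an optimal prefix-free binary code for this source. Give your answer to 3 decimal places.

2.474 bits/symbol

Repeatedly combine the two least-probable nodes; the expected code length is the sum of the merged weights.
merge 1/19 + 2/19 → 3/19
merge 3/19 + 3/19 → 6/19
merge 11/57 + 11/57 → 22/57
merge 17/57 + 6/19 → 35/57
merge 22/57 + 35/57 → 1
L = 3/19 + 6/19 + 22/57 + 35/57 + 1 = 47/19 ≈ 2.474 bits/symbol.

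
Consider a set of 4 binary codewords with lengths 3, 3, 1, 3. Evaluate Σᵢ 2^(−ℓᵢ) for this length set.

With common denominator 2^3 = 8: Σ 2^(−ℓᵢ) = 1/8 + 1/8 + 4/8 + 1/8 = 7/8 = 0.875.

0.875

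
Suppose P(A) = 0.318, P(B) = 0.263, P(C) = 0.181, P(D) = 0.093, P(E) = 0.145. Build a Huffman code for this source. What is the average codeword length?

Repeatedly combine the two least-probable nodes; the expected code length is the sum of the merged weights.
merge 93/1000 + 29/200 → 119/500
merge 181/1000 + 119/500 → 419/1000
merge 263/1000 + 159/500 → 581/1000
merge 419/1000 + 581/1000 → 1
L = 119/500 + 419/1000 + 581/1000 + 1 = 1119/500 = 2.238 bits/symbol.

2.238 bits/symbol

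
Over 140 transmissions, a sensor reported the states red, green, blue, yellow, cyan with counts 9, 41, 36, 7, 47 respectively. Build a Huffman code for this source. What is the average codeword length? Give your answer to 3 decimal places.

2.114 bits/symbol

Probabilities are the counts divided by 140.
Repeatedly combine the two least-probable nodes; the expected code length is the sum of the merged weights.
merge 1/20 + 9/140 → 4/35
merge 4/35 + 9/35 → 13/35
merge 41/140 + 47/140 → 22/35
merge 13/35 + 22/35 → 1
L = 4/35 + 13/35 + 22/35 + 1 = 74/35 ≈ 2.114 bits/symbol.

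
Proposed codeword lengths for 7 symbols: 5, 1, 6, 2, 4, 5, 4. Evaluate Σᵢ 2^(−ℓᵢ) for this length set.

0.953125

With common denominator 2^6 = 64: Σ 2^(−ℓᵢ) = 2/64 + 32/64 + 1/64 + 16/64 + 4/64 + 2/64 + 4/64 = 61/64 = 0.953125.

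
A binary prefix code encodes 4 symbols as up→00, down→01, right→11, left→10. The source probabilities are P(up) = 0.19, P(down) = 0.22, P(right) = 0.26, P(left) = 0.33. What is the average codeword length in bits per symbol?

L̄ = Σ pᵢ·ℓᵢ = 0.19·2 + 0.22·2 + 0.26·2 + 0.33·2 = 2 bits/symbol.

2 bits/symbol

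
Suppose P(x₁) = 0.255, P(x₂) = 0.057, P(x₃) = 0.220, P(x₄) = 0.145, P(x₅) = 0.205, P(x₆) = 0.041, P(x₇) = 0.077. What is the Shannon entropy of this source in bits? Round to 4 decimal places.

H = −Σ pᵢ log₂ pᵢ.
−0.255·log₂(0.255) = 0.5027
−0.057·log₂(0.057) = 0.2356
−0.220·log₂(0.220) = 0.4806
−0.145·log₂(0.145) = 0.4040
−0.205·log₂(0.205) = 0.4687
−0.041·log₂(0.041) = 0.1889
−0.077·log₂(0.077) = 0.2848
Sum ≈ 2.5653 → 2.5653 bits.

2.5653 bits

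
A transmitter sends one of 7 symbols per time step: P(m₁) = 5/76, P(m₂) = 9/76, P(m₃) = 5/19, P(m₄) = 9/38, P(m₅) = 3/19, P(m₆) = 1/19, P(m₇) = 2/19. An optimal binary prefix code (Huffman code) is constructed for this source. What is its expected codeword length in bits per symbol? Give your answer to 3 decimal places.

2.618 bits/symbol

Repeatedly combine the two least-probable nodes; the expected code length is the sum of the merged weights.
merge 1/19 + 5/76 → 9/76
merge 2/19 + 9/76 → 17/76
merge 9/76 + 3/19 → 21/76
merge 17/76 + 9/38 → 35/76
merge 5/19 + 21/76 → 41/76
merge 35/76 + 41/76 → 1
L = 9/76 + 17/76 + 21/76 + 35/76 + 41/76 + 1 = 199/76 ≈ 2.618 bits/symbol.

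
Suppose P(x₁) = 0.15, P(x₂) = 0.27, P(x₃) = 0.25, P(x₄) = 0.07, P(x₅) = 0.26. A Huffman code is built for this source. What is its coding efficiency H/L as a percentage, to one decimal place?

Entropy H = −Σ p log₂ p ≈ 2.1944 bits.
Huffman merges: 7/100+3/20→11/50; 11/50+1/4→47/100; 13/50+27/100→53/100; 47/100+53/100→1. L = 111/50 ≈ 2.2200.
Efficiency = H/L = 2.1944/2.2200 = 98.8%.

98.8%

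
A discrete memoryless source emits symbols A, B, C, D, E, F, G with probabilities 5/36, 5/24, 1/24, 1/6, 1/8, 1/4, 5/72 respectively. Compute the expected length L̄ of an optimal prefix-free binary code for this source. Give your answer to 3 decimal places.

Repeatedly combine the two least-probable nodes; the expected code length is the sum of the merged weights.
merge 1/24 + 5/72 → 1/9
merge 1/9 + 1/8 → 17/72
merge 5/36 + 1/6 → 11/36
merge 5/24 + 17/72 → 4/9
merge 1/4 + 11/36 → 5/9
merge 4/9 + 5/9 → 1
L = 1/9 + 17/72 + 11/36 + 4/9 + 5/9 + 1 = 191/72 ≈ 2.653 bits/symbol.

2.653 bits/symbol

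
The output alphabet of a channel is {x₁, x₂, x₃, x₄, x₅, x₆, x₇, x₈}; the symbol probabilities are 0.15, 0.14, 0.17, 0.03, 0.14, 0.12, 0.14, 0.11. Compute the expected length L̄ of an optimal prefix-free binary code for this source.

Repeatedly combine the two least-probable nodes; the expected code length is the sum of the merged weights.
merge 3/100 + 11/100 → 7/50
merge 3/25 + 7/50 → 13/50
merge 7/50 + 7/50 → 7/25
merge 7/50 + 3/20 → 29/100
merge 17/100 + 13/50 → 43/100
merge 7/25 + 29/100 → 57/100
merge 43/100 + 57/100 → 1
L = 7/50 + 13/50 + 7/25 + 29/100 + 43/100 + 57/100 + 1 = 297/100 = 2.97 bits/symbol.

2.97 bits/symbol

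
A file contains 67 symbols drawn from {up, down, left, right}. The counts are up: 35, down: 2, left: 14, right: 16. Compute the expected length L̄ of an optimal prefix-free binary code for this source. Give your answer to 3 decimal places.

Probabilities are the counts divided by 67.
Repeatedly combine the two least-probable nodes; the expected code length is the sum of the merged weights.
merge 2/67 + 14/67 → 16/67
merge 16/67 + 16/67 → 32/67
merge 32/67 + 35/67 → 1
L = 16/67 + 32/67 + 1 = 115/67 ≈ 1.716 bits/symbol.

1.716 bits/symbol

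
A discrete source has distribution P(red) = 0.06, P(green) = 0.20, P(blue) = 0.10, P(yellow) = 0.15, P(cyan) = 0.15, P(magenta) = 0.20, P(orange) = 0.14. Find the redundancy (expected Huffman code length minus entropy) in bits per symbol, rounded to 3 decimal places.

Entropy H = −Σ p log₂ p ≈ 2.7227 bits.
Huffman merges: 3/50+1/10→4/25; 7/50+3/20→29/100; 3/20+4/25→31/100; 1/5+1/5→2/5; 29/100+31/100→3/5; 2/5+3/5→1. L = 69/25 ≈ 2.7600.
L − H = 2.7600 − 2.7227 = 0.037 bits.

0.037 bits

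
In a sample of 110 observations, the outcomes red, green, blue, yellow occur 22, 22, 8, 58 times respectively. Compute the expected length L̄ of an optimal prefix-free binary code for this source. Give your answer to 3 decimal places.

Probabilities are the counts divided by 110.
Repeatedly combine the two least-probable nodes; the expected code length is the sum of the merged weights.
merge 4/55 + 1/5 → 3/11
merge 1/5 + 3/11 → 26/55
merge 26/55 + 29/55 → 1
L = 3/11 + 26/55 + 1 = 96/55 ≈ 1.745 bits/symbol.

1.745 bits/symbol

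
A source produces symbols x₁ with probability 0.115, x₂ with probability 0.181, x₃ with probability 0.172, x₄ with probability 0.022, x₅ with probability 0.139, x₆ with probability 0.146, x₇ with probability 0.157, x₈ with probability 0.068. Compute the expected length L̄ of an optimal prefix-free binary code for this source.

Repeatedly combine the two least-probable nodes; the expected code length is the sum of the merged weights.
merge 11/500 + 17/250 → 9/100
merge 9/100 + 23/200 → 41/200
merge 139/1000 + 73/500 → 57/200
merge 157/1000 + 43/250 → 329/1000
merge 181/1000 + 41/200 → 193/500
merge 57/200 + 329/1000 → 307/500
merge 193/500 + 307/500 → 1
L = 9/100 + 41/200 + 57/200 + 329/1000 + 193/500 + 307/500 + 1 = 2909/1000 = 2.909 bits/symbol.

2.909 bits/symbol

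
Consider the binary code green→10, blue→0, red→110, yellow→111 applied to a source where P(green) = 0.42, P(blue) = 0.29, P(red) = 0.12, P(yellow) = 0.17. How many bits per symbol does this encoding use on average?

2 bits/symbol

L̄ = Σ pᵢ·ℓᵢ = 0.42·2 + 0.29·1 + 0.12·3 + 0.17·3 = 2 bits/symbol.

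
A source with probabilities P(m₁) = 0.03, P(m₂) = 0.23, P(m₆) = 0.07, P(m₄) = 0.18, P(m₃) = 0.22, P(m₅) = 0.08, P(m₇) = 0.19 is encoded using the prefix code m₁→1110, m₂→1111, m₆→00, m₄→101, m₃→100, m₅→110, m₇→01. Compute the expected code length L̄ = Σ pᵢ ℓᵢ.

L̄ = Σ pᵢ·ℓᵢ = 0.03·4 + 0.23·4 + 0.07·2 + 0.18·3 + 0.22·3 + 0.08·3 + 0.19·2 = 3 bits/symbol.

3 bits/symbol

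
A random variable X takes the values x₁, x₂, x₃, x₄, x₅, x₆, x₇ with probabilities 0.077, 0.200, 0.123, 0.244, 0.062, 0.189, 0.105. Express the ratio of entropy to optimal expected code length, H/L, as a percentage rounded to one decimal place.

98.8%

Entropy H = −Σ p log₂ p ≈ 2.6620 bits.
Huffman merges: 31/500+77/1000→139/1000; 21/200+123/1000→57/250; 139/1000+189/1000→41/125; 1/5+57/250→107/250; 61/250+41/125→143/250; 107/250+143/250→1. L = 539/200 ≈ 2.6950.
Efficiency = H/L = 2.6620/2.6950 = 98.8%.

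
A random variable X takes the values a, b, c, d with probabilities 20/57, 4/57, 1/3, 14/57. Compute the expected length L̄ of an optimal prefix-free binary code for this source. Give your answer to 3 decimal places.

1.965 bits/symbol

Repeatedly combine the two least-probable nodes; the expected code length is the sum of the merged weights.
merge 4/57 + 14/57 → 6/19
merge 6/19 + 1/3 → 37/57
merge 20/57 + 37/57 → 1
L = 6/19 + 37/57 + 1 = 112/57 ≈ 1.965 bits/symbol.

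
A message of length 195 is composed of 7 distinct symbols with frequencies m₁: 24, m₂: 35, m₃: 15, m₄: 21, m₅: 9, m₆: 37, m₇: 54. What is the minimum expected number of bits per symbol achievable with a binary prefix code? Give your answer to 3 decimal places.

Probabilities are the counts divided by 195.
Repeatedly combine the two least-probable nodes; the expected code length is the sum of the merged weights.
merge 3/65 + 1/13 → 8/65
merge 7/65 + 8/65 → 3/13
merge 8/65 + 7/39 → 59/195
merge 37/195 + 3/13 → 82/195
merge 18/65 + 59/195 → 113/195
merge 82/195 + 113/195 → 1
L = 8/65 + 3/13 + 59/195 + 82/195 + 113/195 + 1 = 518/195 ≈ 2.656 bits/symbol.

2.656 bits/symbol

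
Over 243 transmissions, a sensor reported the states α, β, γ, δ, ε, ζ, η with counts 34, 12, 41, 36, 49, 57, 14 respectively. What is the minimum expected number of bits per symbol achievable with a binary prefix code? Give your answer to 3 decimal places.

2.671 bits/symbol

Probabilities are the counts divided by 243.
Repeatedly combine the two least-probable nodes; the expected code length is the sum of the merged weights.
merge 4/81 + 14/243 → 26/243
merge 26/243 + 34/243 → 20/81
merge 4/27 + 41/243 → 77/243
merge 49/243 + 19/81 → 106/243
merge 20/81 + 77/243 → 137/243
merge 106/243 + 137/243 → 1
L = 26/243 + 20/81 + 77/243 + 106/243 + 137/243 + 1 = 649/243 ≈ 2.671 bits/symbol.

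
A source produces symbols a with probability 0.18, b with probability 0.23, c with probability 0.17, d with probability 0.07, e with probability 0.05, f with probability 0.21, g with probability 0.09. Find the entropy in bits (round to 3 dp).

2.638 bits

H = −Σ pᵢ log₂ pᵢ.
−0.18·log₂(0.18) = 0.4453
−0.23·log₂(0.23) = 0.4877
−0.17·log₂(0.17) = 0.4346
−0.07·log₂(0.07) = 0.2686
−0.05·log₂(0.05) = 0.2161
−0.21·log₂(0.21) = 0.4728
−0.09·log₂(0.09) = 0.3127
Sum ≈ 2.6377 → 2.638 bits.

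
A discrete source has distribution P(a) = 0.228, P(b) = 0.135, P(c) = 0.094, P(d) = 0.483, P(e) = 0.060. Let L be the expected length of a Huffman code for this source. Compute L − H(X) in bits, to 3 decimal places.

Entropy H = −Σ p log₂ p ≈ 1.9476 bits.
Huffman merges: 3/50+47/500→77/500; 27/200+77/500→289/1000; 57/250+289/1000→517/1000; 483/1000+517/1000→1. L = 49/25 ≈ 1.9600.
L − H = 1.9600 − 1.9476 = 0.012 bits.

0.012 bits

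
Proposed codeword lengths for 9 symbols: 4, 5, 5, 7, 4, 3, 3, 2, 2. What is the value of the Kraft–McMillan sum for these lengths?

0.9453125

With common denominator 2^7 = 128: Σ 2^(−ℓᵢ) = 8/128 + 4/128 + 4/128 + 1/128 + 8/128 + 16/128 + 16/128 + 32/128 + 32/128 = 121/128 = 0.9453125.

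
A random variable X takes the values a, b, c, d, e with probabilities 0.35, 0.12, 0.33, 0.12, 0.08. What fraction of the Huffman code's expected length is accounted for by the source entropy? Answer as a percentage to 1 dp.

Entropy H = −Σ p log₂ p ≈ 2.0836 bits.
Huffman merges: 2/25+3/25→1/5; 3/25+1/5→8/25; 8/25+33/100→13/20; 7/20+13/20→1. L = 217/100 ≈ 2.1700.
Efficiency = H/L = 2.0836/2.1700 = 96.0%.

96.0%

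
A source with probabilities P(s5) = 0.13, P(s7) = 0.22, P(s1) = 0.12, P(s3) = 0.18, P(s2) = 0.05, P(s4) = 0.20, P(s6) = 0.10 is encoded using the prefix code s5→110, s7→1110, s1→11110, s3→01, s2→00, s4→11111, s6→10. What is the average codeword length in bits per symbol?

3.53 bits/symbol

L̄ = Σ pᵢ·ℓᵢ = 0.13·3 + 0.22·4 + 0.12·5 + 0.18·2 + 0.05·2 + 0.20·5 + 0.10·2 = 3.53 bits/symbol.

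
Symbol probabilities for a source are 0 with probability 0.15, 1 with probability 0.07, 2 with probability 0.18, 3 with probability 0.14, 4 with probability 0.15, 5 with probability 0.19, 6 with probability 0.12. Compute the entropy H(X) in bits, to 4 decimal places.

H = −Σ pᵢ log₂ pᵢ.
−0.15·log₂(0.15) = 0.4105
−0.07·log₂(0.07) = 0.2686
−0.18·log₂(0.18) = 0.4453
−0.14·log₂(0.14) = 0.3971
−0.15·log₂(0.15) = 0.4105
−0.19·log₂(0.19) = 0.4552
−0.12·log₂(0.12) = 0.3671
Sum ≈ 2.7544 → 2.7544 bits.

2.7544 bits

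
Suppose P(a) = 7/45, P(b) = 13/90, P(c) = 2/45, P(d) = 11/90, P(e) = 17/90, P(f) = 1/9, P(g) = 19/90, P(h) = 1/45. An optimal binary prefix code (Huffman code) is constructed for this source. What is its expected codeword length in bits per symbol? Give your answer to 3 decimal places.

2.844 bits/symbol

Repeatedly combine the two least-probable nodes; the expected code length is the sum of the merged weights.
merge 1/45 + 2/45 → 1/15
merge 1/15 + 1/9 → 8/45
merge 11/90 + 13/90 → 4/15
merge 7/45 + 8/45 → 1/3
merge 17/90 + 19/90 → 2/5
merge 4/15 + 1/3 → 3/5
merge 2/5 + 3/5 → 1
L = 1/15 + 8/45 + 4/15 + 1/3 + 2/5 + 3/5 + 1 = 128/45 ≈ 2.844 bits/symbol.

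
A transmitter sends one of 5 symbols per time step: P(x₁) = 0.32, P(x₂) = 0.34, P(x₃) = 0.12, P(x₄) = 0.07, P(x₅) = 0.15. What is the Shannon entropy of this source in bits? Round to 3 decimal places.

2.101 bits

H = −Σ pᵢ log₂ pᵢ.
−0.32·log₂(0.32) = 0.5260
−0.34·log₂(0.34) = 0.5292
−0.12·log₂(0.12) = 0.3671
−0.07·log₂(0.07) = 0.2686
−0.15·log₂(0.15) = 0.4105
Sum ≈ 2.1014 → 2.101 bits.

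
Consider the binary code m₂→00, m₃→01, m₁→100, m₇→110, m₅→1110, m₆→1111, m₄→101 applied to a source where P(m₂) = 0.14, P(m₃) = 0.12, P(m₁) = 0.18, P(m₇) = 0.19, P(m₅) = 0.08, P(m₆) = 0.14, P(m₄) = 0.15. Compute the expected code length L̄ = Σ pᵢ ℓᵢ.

2.96 bits/symbol

L̄ = Σ pᵢ·ℓᵢ = 0.14·2 + 0.12·2 + 0.18·3 + 0.19·3 + 0.08·4 + 0.14·4 + 0.15·3 = 2.96 bits/symbol.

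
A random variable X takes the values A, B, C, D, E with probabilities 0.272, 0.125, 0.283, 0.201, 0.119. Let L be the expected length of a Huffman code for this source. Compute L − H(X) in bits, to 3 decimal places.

0.012 bits

Entropy H = −Σ p log₂ p ≈ 2.2320 bits.
Huffman merges: 119/1000+1/8→61/250; 201/1000+61/250→89/200; 34/125+283/1000→111/200; 89/200+111/200→1. L = 561/250 ≈ 2.2440.
L − H = 2.2440 − 2.2320 = 0.012 bits.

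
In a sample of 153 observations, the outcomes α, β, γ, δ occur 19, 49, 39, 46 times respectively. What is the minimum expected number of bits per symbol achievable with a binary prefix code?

Probabilities are the counts divided by 153.
Repeatedly combine the two least-probable nodes; the expected code length is the sum of the merged weights.
merge 19/153 + 13/51 → 58/153
merge 46/153 + 49/153 → 95/153
merge 58/153 + 95/153 → 1
L = 58/153 + 95/153 + 1 = 2 bits/symbol.

2 bits/symbol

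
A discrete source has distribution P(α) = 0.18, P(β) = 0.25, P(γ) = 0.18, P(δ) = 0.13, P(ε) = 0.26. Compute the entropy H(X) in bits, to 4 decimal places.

H = −Σ pᵢ log₂ pᵢ.
−0.18·log₂(0.18) = 0.4453
−0.25·log₂(0.25) = 0.5000
−0.18·log₂(0.18) = 0.4453
−0.13·log₂(0.13) = 0.3826
−0.26·log₂(0.26) = 0.5053
Sum ≈ 2.2785 → 2.2785 bits.

2.2785 bits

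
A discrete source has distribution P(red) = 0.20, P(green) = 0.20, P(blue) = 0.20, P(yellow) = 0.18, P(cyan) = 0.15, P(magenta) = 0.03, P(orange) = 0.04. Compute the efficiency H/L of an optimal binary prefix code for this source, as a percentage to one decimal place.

Entropy H = −Σ p log₂ p ≈ 2.5865 bits.
Huffman merges: 3/100+1/25→7/100; 7/100+3/20→11/50; 9/50+1/5→19/50; 1/5+1/5→2/5; 11/50+19/50→3/5; 2/5+3/5→1. L = 267/100 ≈ 2.6700.
Efficiency = H/L = 2.5865/2.6700 = 96.9%.

96.9%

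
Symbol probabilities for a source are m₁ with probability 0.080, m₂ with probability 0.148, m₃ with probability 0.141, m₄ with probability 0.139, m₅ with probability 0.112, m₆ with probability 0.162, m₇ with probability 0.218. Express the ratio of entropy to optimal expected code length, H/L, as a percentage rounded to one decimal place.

98.9%

Entropy H = −Σ p log₂ p ≈ 2.7519 bits.
Huffman merges: 2/25+14/125→24/125; 139/1000+141/1000→7/25; 37/250+81/500→31/100; 24/125+109/500→41/100; 7/25+31/100→59/100; 41/100+59/100→1. L = 1391/500 ≈ 2.7820.
Efficiency = H/L = 2.7519/2.7820 = 98.9%.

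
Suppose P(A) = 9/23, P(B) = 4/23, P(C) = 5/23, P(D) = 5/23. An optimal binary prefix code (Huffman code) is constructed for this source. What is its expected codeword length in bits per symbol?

2 bits/symbol

Repeatedly combine the two least-probable nodes; the expected code length is the sum of the merged weights.
merge 4/23 + 5/23 → 9/23
merge 5/23 + 9/23 → 14/23
merge 9/23 + 14/23 → 1
L = 9/23 + 14/23 + 1 = 2 bits/symbol.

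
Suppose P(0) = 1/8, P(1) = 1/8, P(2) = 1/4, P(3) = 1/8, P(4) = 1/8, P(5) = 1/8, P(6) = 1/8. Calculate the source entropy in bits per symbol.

Each probability is a power of 1/2, so log₂(1/p) is an integer.
H = Σ p·log₂(1/p) = 1/8·3 + 1/8·3 + 1/4·2 + 1/8·3 + 1/8·3 + 1/8·3 + 1/8·3 = 2.75 bits.

2.75 bits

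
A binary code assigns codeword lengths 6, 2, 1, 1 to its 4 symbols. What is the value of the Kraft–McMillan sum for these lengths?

With common denominator 2^6 = 64: Σ 2^(−ℓᵢ) = 1/64 + 16/64 + 32/64 + 32/64 = 81/64 = 1.265625.

1.265625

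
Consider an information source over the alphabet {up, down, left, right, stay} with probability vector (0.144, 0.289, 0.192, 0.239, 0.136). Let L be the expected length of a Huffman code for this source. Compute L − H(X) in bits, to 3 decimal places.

0.018 bits

Entropy H = −Σ p log₂ p ≈ 2.2622 bits.
Huffman merges: 17/125+18/125→7/25; 24/125+239/1000→431/1000; 7/25+289/1000→569/1000; 431/1000+569/1000→1. L = 57/25 ≈ 2.2800.
L − H = 2.2800 − 2.2622 = 0.018 bits.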